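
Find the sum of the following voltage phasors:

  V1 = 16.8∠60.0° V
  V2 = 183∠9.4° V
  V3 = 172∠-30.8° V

Step 1 — Convert each phasor to rectangular form:
  V1 = 16.8·(cos(60.0°) + j·sin(60.0°)) = 8.4 + j14.55 V
  V2 = 183·(cos(9.4°) + j·sin(9.4°)) = 180.5 + j29.89 V
  V3 = 172·(cos(-30.8°) + j·sin(-30.8°)) = 147.7 - j88.07 V
Step 2 — Sum components: V_total = 336.7 - j43.63 V.
Step 3 — Convert to polar: |V_total| = 339.5 V, ∠V_total = -7.4°.

V_total = 339.5∠-7.4° V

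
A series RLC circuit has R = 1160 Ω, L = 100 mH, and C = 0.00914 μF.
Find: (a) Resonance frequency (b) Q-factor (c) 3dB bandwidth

Step 1 — Resonance condition Im(Z)=0 gives ω₀ = 1/√(LC).
Step 2 — ω₀ = 1/√(0.1·9.14e-09) = 3.308e+04 rad/s.
Step 3 — f₀ = ω₀/(2π) = 5264 Hz.
Step 4 — Series Q: Q = ω₀L/R = 3.308e+04·0.1/1160 = 2.851.
Step 5 — 3dB bandwidth: Δω = ω₀/Q = 1.16e+04 rad/s; BW = Δω/(2π) = 1846 Hz.

(a) f₀ = 5264 Hz  (b) Q = 2.851  (c) BW = 1846 Hz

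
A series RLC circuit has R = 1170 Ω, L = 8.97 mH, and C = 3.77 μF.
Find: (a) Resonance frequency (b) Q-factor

Step 1 — Resonance condition Im(Z)=0 gives ω₀ = 1/√(LC).
Step 2 — ω₀ = 1/√(0.00897·3.77e-06) = 5438 rad/s.
Step 3 — f₀ = ω₀/(2π) = 865.5 Hz.
Step 4 — Series Q: Q = ω₀L/R = 5438·0.00897/1170 = 0.04169.

(a) f₀ = 865.5 Hz  (b) Q = 0.04169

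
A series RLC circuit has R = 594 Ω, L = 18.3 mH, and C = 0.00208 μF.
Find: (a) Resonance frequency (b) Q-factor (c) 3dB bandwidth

Step 1 — Resonance condition Im(Z)=0 gives ω₀ = 1/√(LC).
Step 2 — ω₀ = 1/√(0.0183·2.08e-09) = 1.621e+05 rad/s.
Step 3 — f₀ = ω₀/(2π) = 2.58e+04 Hz.
Step 4 — Series Q: Q = ω₀L/R = 1.621e+05·0.0183/594 = 4.994.
Step 5 — 3dB bandwidth: Δω = ω₀/Q = 3.246e+04 rad/s; BW = Δω/(2π) = 5166 Hz.

(a) f₀ = 2.58e+04 Hz  (b) Q = 4.994  (c) BW = 5166 Hz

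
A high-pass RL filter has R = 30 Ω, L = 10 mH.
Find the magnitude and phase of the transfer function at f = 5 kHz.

Step 1 — Angular frequency: ω = 2π·5000 = 3.142e+04 rad/s.
Step 2 — Transfer function: H(jω) = jωL/(R + jωL).
Step 3 — Numerator jωL = j·314.2; denominator R + jωL = 30 + j314.2.
Step 4 — H = 0.991 + j0.09463.
Step 5 — Magnitude: |H| = 0.9955 (-0.0 dB); phase: φ = 5.5°.

|H| = 0.9955 (-0.0 dB), φ = 5.5°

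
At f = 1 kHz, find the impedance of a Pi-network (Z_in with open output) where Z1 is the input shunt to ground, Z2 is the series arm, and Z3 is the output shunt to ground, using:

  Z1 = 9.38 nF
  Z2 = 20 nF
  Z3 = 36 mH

Step 1 — Angular frequency: ω = 2π·f = 2π·1000 = 6283 rad/s.
Step 2 — Component impedances:
  Z1: Z = 1/(jωC) = -j/(ω·C) = 0 - j1.697e+04 Ω
  Z2: Z = 1/(jωC) = -j/(ω·C) = 0 - j7958 Ω
  Z3: Z = jωL = j·6283·0.036 = 0 + j226.2 Ω
Step 3 — With open output, the series arm Z2 and the output shunt Z3 appear in series to ground: Z2 + Z3 = 0 - j7732 Ω.
Step 4 — Parallel with input shunt Z1: Z_in = Z1 || (Z2 + Z3) = 0 - j5311 Ω = 5311∠-90.0° Ω.

Z = 0 - j5311 Ω = 5311∠-90.0° Ω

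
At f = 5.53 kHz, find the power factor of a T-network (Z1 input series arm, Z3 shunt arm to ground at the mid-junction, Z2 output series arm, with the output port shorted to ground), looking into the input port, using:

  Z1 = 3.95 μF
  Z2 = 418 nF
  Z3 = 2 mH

Step 1 — Angular frequency: ω = 2π·f = 2π·5530 = 3.475e+04 rad/s.
Step 2 — Component impedances:
  Z1: Z = 1/(jωC) = -j/(ω·C) = 0 - j7.286 Ω
  Z2: Z = 1/(jωC) = -j/(ω·C) = 0 - j68.85 Ω
  Z3: Z = jωL = j·3.475e+04·0.002 = 0 + j69.49 Ω
Step 3 — With the output port shorted to ground, the output series arm Z2 runs from the junction to ground; the shunt arm Z3 also runs from the junction to ground. They appear in parallel: Z3 || Z2 = 0 - j7480 Ω.
Step 4 — Series with input arm Z1: Z_in = Z1 + (Z3 || Z2) = 0 - j7487 Ω = 7487∠-90.0° Ω.
Step 5 — Power factor: PF = cos(φ) = Re(Z)/|Z| = 0/7487 = 0.
Step 6 — Type: Im(Z) = -7487 ⇒ leading (phase φ = -90.0°).

PF = 0 (leading, φ = -90.0°)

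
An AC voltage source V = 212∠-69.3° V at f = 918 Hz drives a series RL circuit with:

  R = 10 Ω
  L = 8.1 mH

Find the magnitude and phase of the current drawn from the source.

Step 1 — Angular frequency: ω = 2π·f = 2π·918 = 5768 rad/s.
Step 2 — Component impedances:
  R: Z = R = 10 Ω
  L: Z = jωL = j·5768·0.0081 = 0 + j46.72 Ω
Step 3 — Series combination: Z_total = R + L = 10 + j46.72 Ω = 47.78∠77.9° Ω.
Step 4 — Source phasor: V = 212∠-69.3° V = 74.94 - j198.3 V.
Step 5 — Ohm's law: I = V / Z_total = (74.94 - j198.3) / (10 + j46.72) = -3.73 - j2.402 A.
Step 6 — Convert to polar: |I| = 4.437 A, ∠I = -147.2°.

I = 4.437∠-147.2° A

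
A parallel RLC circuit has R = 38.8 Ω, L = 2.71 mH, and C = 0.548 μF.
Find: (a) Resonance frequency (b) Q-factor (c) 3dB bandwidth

Step 1 — Resonance: ω₀ = 1/√(LC) = 1/√(0.00271·5.48e-07) = 2.595e+04 rad/s.
Step 2 — f₀ = ω₀/(2π) = 4130 Hz.
Step 3 — Parallel Q: Q = R/(ω₀L) = 38.8/(2.595e+04·0.00271) = 0.5517.
Step 4 — Bandwidth: Δω = ω₀/Q = 4.703e+04 rad/s; BW = Δω/(2π) = 7485 Hz.

(a) f₀ = 4130 Hz  (b) Q = 0.5517  (c) BW = 7485 Hz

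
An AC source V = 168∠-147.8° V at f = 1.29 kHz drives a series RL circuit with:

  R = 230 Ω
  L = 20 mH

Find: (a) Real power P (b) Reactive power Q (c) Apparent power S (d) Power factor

Step 1 — Angular frequency: ω = 2π·f = 2π·1290 = 8105 rad/s.
Step 2 — Component impedances:
  R: Z = R = 230 Ω
  L: Z = jωL = j·8105·0.02 = 0 + j162.1 Ω
Step 3 — Series combination: Z_total = R + L = 230 + j162.1 Ω = 281.4∠35.2° Ω.
Step 4 — Source phasor: V = 168∠-147.8° V = -142.2 - j89.52 V.
Step 5 — Current: I = V / Z = -0.5962 + j0.031 A = 0.597∠177.0° A.
Step 6 — Complex power: S = V·I* = 81.99 + j57.78 VA.
Step 7 — Real power: P = Re(S) = 81.99 W.
Step 8 — Reactive power: Q = Im(S) = 57.78 VAR.
Step 9 — Apparent power: |S| = 100.3 VA.
Step 10 — Power factor: PF = P/|S| = 0.8174 (lagging).

(a) P = 81.99 W  (b) Q = 57.78 VAR  (c) S = 100.3 VA  (d) PF = 0.8174 (lagging)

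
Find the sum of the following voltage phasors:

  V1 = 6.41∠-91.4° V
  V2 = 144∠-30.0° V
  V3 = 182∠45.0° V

Step 1 — Convert each phasor to rectangular form:
  V1 = 6.41·(cos(-91.4°) + j·sin(-91.4°)) = -0.1566 - j6.408 V
  V2 = 144·(cos(-30.0°) + j·sin(-30.0°)) = 124.7 - j72 V
  V3 = 182·(cos(45.0°) + j·sin(45.0°)) = 128.7 + j128.7 V
Step 2 — Sum components: V_total = 253.2 + j50.29 V.
Step 3 — Convert to polar: |V_total| = 258.2 V, ∠V_total = 11.2°.

V_total = 258.2∠11.2° V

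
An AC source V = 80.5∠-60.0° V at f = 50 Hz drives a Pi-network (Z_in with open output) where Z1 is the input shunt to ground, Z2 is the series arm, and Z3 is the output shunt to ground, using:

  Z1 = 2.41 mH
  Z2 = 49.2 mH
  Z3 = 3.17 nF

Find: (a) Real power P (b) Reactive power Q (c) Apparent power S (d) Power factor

Step 1 — Angular frequency: ω = 2π·f = 2π·50 = 314.2 rad/s.
Step 2 — Component impedances:
  Z1: Z = jωL = j·314.2·0.00241 = 0 + j0.7571 Ω
  Z2: Z = jωL = j·314.2·0.0492 = 0 + j15.46 Ω
  Z3: Z = 1/(jωC) = -j/(ω·C) = 0 - j1.004e+06 Ω
Step 3 — With open output, the series arm Z2 and the output shunt Z3 appear in series to ground: Z2 + Z3 = 0 - j1.004e+06 Ω.
Step 4 — Parallel with input shunt Z1: Z_in = Z1 || (Z2 + Z3) = 0 + j0.7571 Ω = 0.7571∠90.0° Ω.
Step 5 — Source phasor: V = 80.5∠-60.0° V = 40.25 - j69.72 V.
Step 6 — Current: I = V / Z = -92.08 - j53.16 A = 106.3∠-150.0° A.
Step 7 — Complex power: S = V·I* = 0 + j8559 VA.
Step 8 — Real power: P = Re(S) = 0 W.
Step 9 — Reactive power: Q = Im(S) = 8559 VAR.
Step 10 — Apparent power: |S| = 8559 VA.
Step 11 — Power factor: PF = P/|S| = 0 (lagging).

(a) P = 0 W  (b) Q = 8559 VAR  (c) S = 8559 VA  (d) PF = 0 (lagging)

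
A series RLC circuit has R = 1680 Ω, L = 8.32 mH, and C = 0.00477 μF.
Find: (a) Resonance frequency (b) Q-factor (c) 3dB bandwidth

Step 1 — Resonance: ω₀ = 1/√(LC) = 1/√(0.00832·4.77e-09) = 1.587e+05 rad/s.
Step 2 — f₀ = ω₀/(2π) = 2.526e+04 Hz.
Step 3 — Series Q: Q = ω₀L/R = 1.587e+05·0.00832/1680 = 0.7861.
Step 4 — Bandwidth: Δω = ω₀/Q = 2.019e+05 rad/s; BW = Δω/(2π) = 3.214e+04 Hz.

(a) f₀ = 2.526e+04 Hz  (b) Q = 0.7861  (c) BW = 3.214e+04 Hz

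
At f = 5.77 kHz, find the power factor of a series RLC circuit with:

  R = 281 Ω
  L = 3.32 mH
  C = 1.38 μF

Step 1 — Angular frequency: ω = 2π·f = 2π·5770 = 3.625e+04 rad/s.
Step 2 — Component impedances:
  R: Z = R = 281 Ω
  L: Z = jωL = j·3.625e+04·0.00332 = 0 + j120.4 Ω
  C: Z = 1/(jωC) = -j/(ω·C) = 0 - j19.99 Ω
Step 3 — Series combination: Z_total = R + L + C = 281 + j100.4 Ω = 298.4∠19.7° Ω.
Step 4 — Power factor: PF = cos(φ) = Re(Z)/|Z| = 281/298.4 = 0.9417.
Step 5 — Type: Im(Z) = 100.4 ⇒ lagging (phase φ = 19.7°).

PF = 0.9417 (lagging, φ = 19.7°)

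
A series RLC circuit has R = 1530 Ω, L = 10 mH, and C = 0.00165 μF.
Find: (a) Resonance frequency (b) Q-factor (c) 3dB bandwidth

Step 1 — Resonance condition Im(Z)=0 gives ω₀ = 1/√(LC).
Step 2 — ω₀ = 1/√(0.01·1.65e-09) = 2.462e+05 rad/s.
Step 3 — f₀ = ω₀/(2π) = 3.918e+04 Hz.
Step 4 — Series Q: Q = ω₀L/R = 2.462e+05·0.01/1530 = 1.609.
Step 5 — 3dB bandwidth: Δω = ω₀/Q = 1.53e+05 rad/s; BW = Δω/(2π) = 2.435e+04 Hz.

(a) f₀ = 3.918e+04 Hz  (b) Q = 1.609  (c) BW = 2.435e+04 Hz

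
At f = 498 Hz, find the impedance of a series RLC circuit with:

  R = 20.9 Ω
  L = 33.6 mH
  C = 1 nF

Step 1 — Angular frequency: ω = 2π·f = 2π·498 = 3129 rad/s.
Step 2 — Component impedances:
  R: Z = R = 20.9 Ω
  L: Z = jωL = j·3129·0.0336 = 0 + j105.1 Ω
  C: Z = 1/(jωC) = -j/(ω·C) = 0 - j3.196e+05 Ω
Step 3 — Series combination: Z_total = R + L + C = 20.9 - j3.195e+05 Ω = 3.195e+05∠-90.0° Ω.

Z = 20.9 - j3.195e+05 Ω = 3.195e+05∠-90.0° Ω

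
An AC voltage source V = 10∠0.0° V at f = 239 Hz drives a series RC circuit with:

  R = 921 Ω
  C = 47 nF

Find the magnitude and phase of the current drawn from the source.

Step 1 — Angular frequency: ω = 2π·f = 2π·239 = 1502 rad/s.
Step 2 — Component impedances:
  R: Z = R = 921 Ω
  C: Z = 1/(jωC) = -j/(ω·C) = 0 - j1.417e+04 Ω
Step 3 — Series combination: Z_total = R + C = 921 - j1.417e+04 Ω = 1.42e+04∠-86.3° Ω.
Step 4 — Source phasor: V = 10∠0.0° V = 10 V.
Step 5 — Ohm's law: I = V / Z_total = (10) / (921 - j1.417e+04) = 4.569e-05 + j0.0007028 A.
Step 6 — Convert to polar: |I| = 0.0007043 A, ∠I = 86.3°.

I = 0.0007043∠86.3° A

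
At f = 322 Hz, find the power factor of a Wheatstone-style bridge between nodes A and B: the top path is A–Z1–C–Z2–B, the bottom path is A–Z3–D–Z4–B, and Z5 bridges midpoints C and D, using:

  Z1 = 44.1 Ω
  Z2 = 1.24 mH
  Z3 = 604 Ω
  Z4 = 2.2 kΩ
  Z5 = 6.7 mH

Step 1 — Angular frequency: ω = 2π·f = 2π·322 = 2023 rad/s.
Step 2 — Component impedances:
  Z1: Z = R = 44.1 Ω
  Z2: Z = jωL = j·2023·0.00124 = 0 + j2.509 Ω
  Z3: Z = R = 604 Ω
  Z4: Z = R = 2200 Ω
  Z5: Z = jωL = j·2023·0.0067 = 0 + j13.56 Ω
Step 3 — Bridge requires nodal analysis (the Z5 bridge couples midpoints C and D, so the two paths cannot be reduced to a simple series/parallel combination). Setting node B to ground and injecting 1 A at node A, the 3-node admittance system at A, C, D solves to V_A = Z_AB = 41.11 + j2.571 Ω = 41.19∠3.6° Ω.
Step 4 — Power factor: PF = cos(φ) = Re(Z)/|Z| = 41.10587/41.18622 = 0.998.
Step 5 — Type: Im(Z) = 2.571 ⇒ lagging (phase φ = 3.6°).

PF = 0.998 (lagging, φ = 3.6°)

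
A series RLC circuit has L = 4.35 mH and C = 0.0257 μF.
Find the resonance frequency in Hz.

Step 1 — Resonance condition Im(Z)=0 gives ω₀ = 1/√(LC).
Step 2 — ω₀ = 1/√(0.00435·2.57e-08) = 9.458e+04 rad/s.
Step 3 — f₀ = ω₀/(2π) = 1.505e+04 Hz.

f₀ = 1.505e+04 Hz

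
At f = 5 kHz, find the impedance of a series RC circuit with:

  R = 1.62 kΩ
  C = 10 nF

Step 1 — Angular frequency: ω = 2π·f = 2π·5000 = 3.142e+04 rad/s.
Step 2 — Component impedances:
  R: Z = R = 1620 Ω
  C: Z = 1/(jωC) = -j/(ω·C) = 0 - j3183 Ω
Step 3 — Series combination: Z_total = R + C = 1620 - j3183 Ω = 3572∠-63.0° Ω.

Z = 1620 - j3183 Ω = 3572∠-63.0° Ω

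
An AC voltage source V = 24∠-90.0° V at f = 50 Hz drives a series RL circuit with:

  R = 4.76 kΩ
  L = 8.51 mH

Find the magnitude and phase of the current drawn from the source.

Step 1 — Angular frequency: ω = 2π·f = 2π·50 = 314.2 rad/s.
Step 2 — Component impedances:
  R: Z = R = 4760 Ω
  L: Z = jωL = j·314.2·0.00851 = 0 + j2.673 Ω
Step 3 — Series combination: Z_total = R + L = 4760 + j2.673 Ω = 4760∠0.0° Ω.
Step 4 — Source phasor: V = 24∠-90.0° V = 0 - j24 V.
Step 5 — Ohm's law: I = V / Z_total = (0 - j24) / (4760 + j2.673) = -2.832e-06 - j0.005042 A.
Step 6 — Convert to polar: |I| = 0.005042 A, ∠I = -90.0°.

I = 0.005042∠-90.0° A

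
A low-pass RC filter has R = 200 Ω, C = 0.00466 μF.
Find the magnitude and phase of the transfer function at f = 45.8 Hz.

Step 1 — Angular frequency: ω = 2π·45.8 = 287.8 rad/s.
Step 2 — Transfer function: H(jω) = 1/(1 + jωRC).
Step 3 — Denominator: 1 + jωRC = 1 + j·287.8·200·4.66e-09 = 1 + j0.0002682.
Step 4 — H = 1 - j0.0002682.
Step 5 — Magnitude: |H| = 1 (-0.0 dB); phase: φ = -0.0°.

|H| = 1 (-0.0 dB), φ = -0.0°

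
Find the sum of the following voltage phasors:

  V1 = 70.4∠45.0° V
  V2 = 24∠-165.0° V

Step 1 — Convert each phasor to rectangular form:
  V1 = 70.4·(cos(45.0°) + j·sin(45.0°)) = 49.78 + j49.78 V
  V2 = 24·(cos(-165.0°) + j·sin(-165.0°)) = -23.18 - j6.212 V
Step 2 — Sum components: V_total = 26.6 + j43.57 V.
Step 3 — Convert to polar: |V_total| = 51.05 V, ∠V_total = 58.6°.

V_total = 51.05∠58.6° V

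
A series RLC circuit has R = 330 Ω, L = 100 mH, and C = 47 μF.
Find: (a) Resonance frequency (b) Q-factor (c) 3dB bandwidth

Step 1 — Resonance condition Im(Z)=0 gives ω₀ = 1/√(LC).
Step 2 — ω₀ = 1/√(0.1·4.7e-05) = 461.3 rad/s.
Step 3 — f₀ = ω₀/(2π) = 73.41 Hz.
Step 4 — Series Q: Q = ω₀L/R = 461.3·0.1/330 = 0.1398.
Step 5 — 3dB bandwidth: Δω = ω₀/Q = 3300 rad/s; BW = Δω/(2π) = 525.2 Hz.

(a) f₀ = 73.41 Hz  (b) Q = 0.1398  (c) BW = 525.2 Hz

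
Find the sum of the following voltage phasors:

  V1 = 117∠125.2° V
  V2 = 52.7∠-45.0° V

Step 1 — Convert each phasor to rectangular form:
  V1 = 117·(cos(125.2°) + j·sin(125.2°)) = -67.44 + j95.61 V
  V2 = 52.7·(cos(-45.0°) + j·sin(-45.0°)) = 37.26 - j37.26 V
Step 2 — Sum components: V_total = -30.18 + j58.34 V.
Step 3 — Convert to polar: |V_total| = 65.68 V, ∠V_total = 117.4°.

V_total = 65.68∠117.4° V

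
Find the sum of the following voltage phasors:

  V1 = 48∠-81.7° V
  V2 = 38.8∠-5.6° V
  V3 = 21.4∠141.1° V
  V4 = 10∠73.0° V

Step 1 — Convert each phasor to rectangular form:
  V1 = 48·(cos(-81.7°) + j·sin(-81.7°)) = 6.929 - j47.5 V
  V2 = 38.8·(cos(-5.6°) + j·sin(-5.6°)) = 38.61 - j3.786 V
  V3 = 21.4·(cos(141.1°) + j·sin(141.1°)) = -16.65 + j13.44 V
  V4 = 10·(cos(73.0°) + j·sin(73.0°)) = 2.924 + j9.563 V
Step 2 — Sum components: V_total = 31.81 - j28.28 V.
Step 3 — Convert to polar: |V_total| = 42.57 V, ∠V_total = -41.6°.

V_total = 42.57∠-41.6° V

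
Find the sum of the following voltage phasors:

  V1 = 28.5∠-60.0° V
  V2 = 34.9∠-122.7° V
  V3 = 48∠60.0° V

Step 1 — Convert each phasor to rectangular form:
  V1 = 28.5·(cos(-60.0°) + j·sin(-60.0°)) = 14.25 - j24.68 V
  V2 = 34.9·(cos(-122.7°) + j·sin(-122.7°)) = -18.85 - j29.37 V
  V3 = 48·(cos(60.0°) + j·sin(60.0°)) = 24 + j41.57 V
Step 2 — Sum components: V_total = 19.4 - j12.48 V.
Step 3 — Convert to polar: |V_total| = 23.06 V, ∠V_total = -32.8°.

V_total = 23.06∠-32.8° V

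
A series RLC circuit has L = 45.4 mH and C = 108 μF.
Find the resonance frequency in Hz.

Step 1 — Resonance condition Im(Z)=0 gives ω₀ = 1/√(LC).
Step 2 — ω₀ = 1/√(0.0454·0.000108) = 451.6 rad/s.
Step 3 — f₀ = ω₀/(2π) = 71.88 Hz.

f₀ = 71.88 Hz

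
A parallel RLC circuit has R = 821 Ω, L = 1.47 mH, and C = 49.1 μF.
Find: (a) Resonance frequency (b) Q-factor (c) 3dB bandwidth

Step 1 — Resonance: ω₀ = 1/√(LC) = 1/√(0.00147·4.91e-05) = 3722 rad/s.
Step 2 — f₀ = ω₀/(2π) = 592.4 Hz.
Step 3 — Parallel Q: Q = R/(ω₀L) = 821/(3722·0.00147) = 150.
Step 4 — Bandwidth: Δω = ω₀/Q = 24.81 rad/s; BW = Δω/(2π) = 3.948 Hz.

(a) f₀ = 592.4 Hz  (b) Q = 150  (c) BW = 3.948 Hz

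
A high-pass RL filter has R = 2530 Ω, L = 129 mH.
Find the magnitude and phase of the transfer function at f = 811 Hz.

Step 1 — Angular frequency: ω = 2π·811 = 5096 rad/s.
Step 2 — Transfer function: H(jω) = jωL/(R + jωL).
Step 3 — Numerator jωL = j·657.3; denominator R + jωL = 2530 + j657.3.
Step 4 — H = 0.06324 + j0.2434.
Step 5 — Magnitude: |H| = 0.2515 (-12.0 dB); phase: φ = 75.4°.

|H| = 0.2515 (-12.0 dB), φ = 75.4°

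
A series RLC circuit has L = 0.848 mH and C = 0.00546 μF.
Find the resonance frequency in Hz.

Step 1 — Resonance condition Im(Z)=0 gives ω₀ = 1/√(LC).
Step 2 — ω₀ = 1/√(0.000848·5.46e-09) = 4.647e+05 rad/s.
Step 3 — f₀ = ω₀/(2π) = 7.396e+04 Hz.

f₀ = 7.396e+04 Hz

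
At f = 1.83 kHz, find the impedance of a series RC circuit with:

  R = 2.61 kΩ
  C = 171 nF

Step 1 — Angular frequency: ω = 2π·f = 2π·1830 = 1.15e+04 rad/s.
Step 2 — Component impedances:
  R: Z = R = 2610 Ω
  C: Z = 1/(jωC) = -j/(ω·C) = 0 - j508.6 Ω
Step 3 — Series combination: Z_total = R + C = 2610 - j508.6 Ω = 2659∠-11.0° Ω.

Z = 2610 - j508.6 Ω = 2659∠-11.0° Ω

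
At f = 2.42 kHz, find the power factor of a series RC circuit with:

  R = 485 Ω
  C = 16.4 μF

Step 1 — Angular frequency: ω = 2π·f = 2π·2420 = 1.521e+04 rad/s.
Step 2 — Component impedances:
  R: Z = R = 485 Ω
  C: Z = 1/(jωC) = -j/(ω·C) = 0 - j4.01 Ω
Step 3 — Series combination: Z_total = R + C = 485 - j4.01 Ω = 485∠-0.5° Ω.
Step 4 — Power factor: PF = cos(φ) = Re(Z)/|Z| = 485/485 = 1.
Step 5 — Type: Im(Z) = -4.01 ⇒ leading (phase φ = -0.5°).

PF = 1 (leading, φ = -0.5°)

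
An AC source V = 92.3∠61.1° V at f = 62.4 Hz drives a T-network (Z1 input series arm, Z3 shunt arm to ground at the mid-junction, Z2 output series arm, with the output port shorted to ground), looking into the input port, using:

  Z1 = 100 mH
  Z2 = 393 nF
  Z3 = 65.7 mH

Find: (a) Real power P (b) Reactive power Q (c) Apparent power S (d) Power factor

Step 1 — Angular frequency: ω = 2π·f = 2π·62.4 = 392.1 rad/s.
Step 2 — Component impedances:
  Z1: Z = jωL = j·392.1·0.1 = 0 + j39.21 Ω
  Z2: Z = 1/(jωC) = -j/(ω·C) = 0 - j6490 Ω
  Z3: Z = jωL = j·392.1·0.0657 = 0 + j25.76 Ω
Step 3 — With the output port shorted to ground, the output series arm Z2 runs from the junction to ground; the shunt arm Z3 also runs from the junction to ground. They appear in parallel: Z3 || Z2 = 0 + j25.86 Ω.
Step 4 — Series with input arm Z1: Z_in = Z1 + (Z3 || Z2) = 0 + j65.07 Ω = 65.07∠90.0° Ω.
Step 5 — Source phasor: V = 92.3∠61.1° V = 44.61 + j80.81 V.
Step 6 — Current: I = V / Z = 1.242 - j0.6855 A = 1.418∠-28.9° A.
Step 7 — Complex power: S = V·I* = 0 + j130.9 VA.
Step 8 — Real power: P = Re(S) = 0 W.
Step 9 — Reactive power: Q = Im(S) = 130.9 VAR.
Step 10 — Apparent power: |S| = 130.9 VA.
Step 11 — Power factor: PF = P/|S| = 0 (lagging).

(a) P = 0 W  (b) Q = 130.9 VAR  (c) S = 130.9 VA  (d) PF = 0 (lagging)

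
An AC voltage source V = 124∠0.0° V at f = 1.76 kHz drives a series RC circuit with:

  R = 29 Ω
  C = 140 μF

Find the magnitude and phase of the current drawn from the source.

Step 1 — Angular frequency: ω = 2π·f = 2π·1760 = 1.106e+04 rad/s.
Step 2 — Component impedances:
  R: Z = R = 29 Ω
  C: Z = 1/(jωC) = -j/(ω·C) = 0 - j0.6459 Ω
Step 3 — Series combination: Z_total = R + C = 29 - j0.6459 Ω = 29.01∠-1.3° Ω.
Step 4 — Source phasor: V = 124∠0.0° V = 124 V.
Step 5 — Ohm's law: I = V / Z_total = (124) / (29 - j0.6459) = 4.274 + j0.09519 A.
Step 6 — Convert to polar: |I| = 4.275 A, ∠I = 1.3°.

I = 4.275∠1.3° A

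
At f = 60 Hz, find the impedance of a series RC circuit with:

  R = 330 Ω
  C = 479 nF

Step 1 — Angular frequency: ω = 2π·f = 2π·60 = 377 rad/s.
Step 2 — Component impedances:
  R: Z = R = 330 Ω
  C: Z = 1/(jωC) = -j/(ω·C) = 0 - j5538 Ω
Step 3 — Series combination: Z_total = R + C = 330 - j5538 Ω = 5548∠-86.6° Ω.

Z = 330 - j5538 Ω = 5548∠-86.6° Ω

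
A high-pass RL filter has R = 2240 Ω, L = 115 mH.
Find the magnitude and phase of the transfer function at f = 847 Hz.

Step 1 — Angular frequency: ω = 2π·847 = 5322 rad/s.
Step 2 — Transfer function: H(jω) = jωL/(R + jωL).
Step 3 — Numerator jωL = j·612; denominator R + jωL = 2240 + j612.
Step 4 — H = 0.06946 + j0.2542.
Step 5 — Magnitude: |H| = 0.2636 (-11.6 dB); phase: φ = 74.7°.

|H| = 0.2636 (-11.6 dB), φ = 74.7°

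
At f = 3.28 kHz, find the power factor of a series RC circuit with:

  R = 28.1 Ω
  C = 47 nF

Step 1 — Angular frequency: ω = 2π·f = 2π·3280 = 2.061e+04 rad/s.
Step 2 — Component impedances:
  R: Z = R = 28.1 Ω
  C: Z = 1/(jωC) = -j/(ω·C) = 0 - j1032 Ω
Step 3 — Series combination: Z_total = R + C = 28.1 - j1032 Ω = 1033∠-88.4° Ω.
Step 4 — Power factor: PF = cos(φ) = Re(Z)/|Z| = 28.1/1032.8 = 0.02721.
Step 5 — Type: Im(Z) = -1032 ⇒ leading (phase φ = -88.4°).

PF = 0.02721 (leading, φ = -88.4°)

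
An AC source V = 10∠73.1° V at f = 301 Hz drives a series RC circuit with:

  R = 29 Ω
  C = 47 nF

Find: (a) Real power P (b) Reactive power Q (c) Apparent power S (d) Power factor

Step 1 — Angular frequency: ω = 2π·f = 2π·301 = 1891 rad/s.
Step 2 — Component impedances:
  R: Z = R = 29 Ω
  C: Z = 1/(jωC) = -j/(ω·C) = 0 - j1.125e+04 Ω
Step 3 — Series combination: Z_total = R + C = 29 - j1.125e+04 Ω = 1.125e+04∠-89.9° Ω.
Step 4 — Source phasor: V = 10∠73.1° V = 2.907 + j9.568 V.
Step 5 — Current: I = V / Z = -0.0008498 + j0.0002606 A = 0.0008889∠163.0° A.
Step 6 — Complex power: S = V·I* = 2.291e-05 - j0.008889 VA.
Step 7 — Real power: P = Re(S) = 2.291e-05 W.
Step 8 — Reactive power: Q = Im(S) = -0.008889 VAR.
Step 9 — Apparent power: |S| = 0.008889 VA.
Step 10 — Power factor: PF = P/|S| = 0.002578 (leading).

(a) P = 2.291e-05 W  (b) Q = -0.008889 VAR  (c) S = 0.008889 VA  (d) PF = 0.002578 (leading)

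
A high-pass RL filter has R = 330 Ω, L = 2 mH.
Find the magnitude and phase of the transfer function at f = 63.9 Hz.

Step 1 — Angular frequency: ω = 2π·63.9 = 401.5 rad/s.
Step 2 — Transfer function: H(jω) = jωL/(R + jωL).
Step 3 — Numerator jωL = j·0.803; denominator R + jωL = 330 + j0.803.
Step 4 — H = 5.921e-06 + j0.002433.
Step 5 — Magnitude: |H| = 0.002433 (-52.3 dB); phase: φ = 89.9°.

|H| = 0.002433 (-52.3 dB), φ = 89.9°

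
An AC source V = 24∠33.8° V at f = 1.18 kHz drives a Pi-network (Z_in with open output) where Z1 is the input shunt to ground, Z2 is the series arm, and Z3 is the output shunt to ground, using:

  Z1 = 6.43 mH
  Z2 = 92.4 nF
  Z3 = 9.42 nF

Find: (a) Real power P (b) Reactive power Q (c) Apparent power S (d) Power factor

Step 1 — Angular frequency: ω = 2π·f = 2π·1180 = 7414 rad/s.
Step 2 — Component impedances:
  Z1: Z = jωL = j·7414·0.00643 = 0 + j47.67 Ω
  Z2: Z = 1/(jωC) = -j/(ω·C) = 0 - j1460 Ω
  Z3: Z = 1/(jωC) = -j/(ω·C) = 0 - j1.432e+04 Ω
Step 3 — With open output, the series arm Z2 and the output shunt Z3 appear in series to ground: Z2 + Z3 = 0 - j1.578e+04 Ω.
Step 4 — Parallel with input shunt Z1: Z_in = Z1 || (Z2 + Z3) = 0 + j47.82 Ω = 47.82∠90.0° Ω.
Step 5 — Source phasor: V = 24∠33.8° V = 19.94 + j13.35 V.
Step 6 — Current: I = V / Z = 0.2792 - j0.4171 A = 0.5019∠-56.2° A.
Step 7 — Complex power: S = V·I* = 0 + j12.05 VA.
Step 8 — Real power: P = Re(S) = 0 W.
Step 9 — Reactive power: Q = Im(S) = 12.05 VAR.
Step 10 — Apparent power: |S| = 12.05 VA.
Step 11 — Power factor: PF = P/|S| = 0 (lagging).

(a) P = 0 W  (b) Q = 12.05 VAR  (c) S = 12.05 VA  (d) PF = 0 (lagging)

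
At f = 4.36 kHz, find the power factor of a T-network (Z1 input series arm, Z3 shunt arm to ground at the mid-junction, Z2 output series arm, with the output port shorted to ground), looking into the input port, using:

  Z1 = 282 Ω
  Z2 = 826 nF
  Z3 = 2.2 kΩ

Step 1 — Angular frequency: ω = 2π·f = 2π·4360 = 2.739e+04 rad/s.
Step 2 — Component impedances:
  Z1: Z = R = 282 Ω
  Z2: Z = 1/(jωC) = -j/(ω·C) = 0 - j44.19 Ω
  Z3: Z = R = 2200 Ω
Step 3 — With the output port shorted to ground, the output series arm Z2 runs from the junction to ground; the shunt arm Z3 also runs from the junction to ground. They appear in parallel: Z3 || Z2 = 0.8874 - j44.18 Ω.
Step 4 — Series with input arm Z1: Z_in = Z1 + (Z3 || Z2) = 282.9 - j44.18 Ω = 286.3∠-8.9° Ω.
Step 5 — Power factor: PF = cos(φ) = Re(Z)/|Z| = 282.89/286.32 = 0.988.
Step 6 — Type: Im(Z) = -44.18 ⇒ leading (phase φ = -8.9°).

PF = 0.988 (leading, φ = -8.9°)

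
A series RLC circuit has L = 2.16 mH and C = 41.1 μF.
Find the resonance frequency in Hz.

Step 1 — Resonance condition Im(Z)=0 gives ω₀ = 1/√(LC).
Step 2 — ω₀ = 1/√(0.00216·4.11e-05) = 3356 rad/s.
Step 3 — f₀ = ω₀/(2π) = 534.2 Hz.

f₀ = 534.2 Hz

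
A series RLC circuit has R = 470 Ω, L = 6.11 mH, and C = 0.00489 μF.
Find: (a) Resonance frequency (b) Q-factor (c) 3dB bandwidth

Step 1 — Resonance: ω₀ = 1/√(LC) = 1/√(0.00611·4.89e-09) = 1.829e+05 rad/s.
Step 2 — f₀ = ω₀/(2π) = 2.912e+04 Hz.
Step 3 — Series Q: Q = ω₀L/R = 1.829e+05·0.00611/470 = 2.378.
Step 4 — Bandwidth: Δω = ω₀/Q = 7.692e+04 rad/s; BW = Δω/(2π) = 1.224e+04 Hz.

(a) f₀ = 2.912e+04 Hz  (b) Q = 2.378  (c) BW = 1.224e+04 Hz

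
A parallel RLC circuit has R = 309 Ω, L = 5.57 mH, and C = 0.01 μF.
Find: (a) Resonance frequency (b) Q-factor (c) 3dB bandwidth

Step 1 — Resonance: ω₀ = 1/√(LC) = 1/√(0.00557·1e-08) = 1.34e+05 rad/s.
Step 2 — f₀ = ω₀/(2π) = 2.133e+04 Hz.
Step 3 — Parallel Q: Q = R/(ω₀L) = 309/(1.34e+05·0.00557) = 0.414.
Step 4 — Bandwidth: Δω = ω₀/Q = 3.236e+05 rad/s; BW = Δω/(2π) = 5.151e+04 Hz.

(a) f₀ = 2.133e+04 Hz  (b) Q = 0.414  (c) BW = 5.151e+04 Hz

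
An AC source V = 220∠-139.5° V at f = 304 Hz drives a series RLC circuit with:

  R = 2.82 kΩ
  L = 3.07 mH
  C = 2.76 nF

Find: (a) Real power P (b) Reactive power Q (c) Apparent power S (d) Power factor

Step 1 — Angular frequency: ω = 2π·f = 2π·304 = 1910 rad/s.
Step 2 — Component impedances:
  R: Z = R = 2820 Ω
  L: Z = jωL = j·1910·0.00307 = 0 + j5.864 Ω
  C: Z = 1/(jωC) = -j/(ω·C) = 0 - j1.897e+05 Ω
Step 3 — Series combination: Z_total = R + L + C = 2820 - j1.897e+05 Ω = 1.897e+05∠-89.1° Ω.
Step 4 — Source phasor: V = 220∠-139.5° V = -167.3 - j142.9 V.
Step 5 — Current: I = V / Z = 0.00074 - j0.000893 A = 0.00116∠-50.4° A.
Step 6 — Complex power: S = V·I* = 0.003793 - j0.2551 VA.
Step 7 — Real power: P = Re(S) = 0.003793 W.
Step 8 — Reactive power: Q = Im(S) = -0.2551 VAR.
Step 9 — Apparent power: |S| = 0.2551 VA.
Step 10 — Power factor: PF = P/|S| = 0.01487 (leading).

(a) P = 0.003793 W  (b) Q = -0.2551 VAR  (c) S = 0.2551 VA  (d) PF = 0.01487 (leading)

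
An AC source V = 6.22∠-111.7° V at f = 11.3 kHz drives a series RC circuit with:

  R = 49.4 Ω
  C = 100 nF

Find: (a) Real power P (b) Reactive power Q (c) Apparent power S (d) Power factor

Step 1 — Angular frequency: ω = 2π·f = 2π·1.13e+04 = 7.1e+04 rad/s.
Step 2 — Component impedances:
  R: Z = R = 49.4 Ω
  C: Z = 1/(jωC) = -j/(ω·C) = 0 - j140.8 Ω
Step 3 — Series combination: Z_total = R + C = 49.4 - j140.8 Ω = 149.3∠-70.7° Ω.
Step 4 — Source phasor: V = 6.22∠-111.7° V = -2.3 - j5.779 V.
Step 5 — Current: I = V / Z = 0.03144 - j0.02736 A = 0.04167∠-41.0° A.
Step 6 — Complex power: S = V·I* = 0.08579 - j0.2446 VA.
Step 7 — Real power: P = Re(S) = 0.08579 W.
Step 8 — Reactive power: Q = Im(S) = -0.2446 VAR.
Step 9 — Apparent power: |S| = 0.2592 VA.
Step 10 — Power factor: PF = P/|S| = 0.331 (leading).

(a) P = 0.08579 W  (b) Q = -0.2446 VAR  (c) S = 0.2592 VA  (d) PF = 0.331 (leading)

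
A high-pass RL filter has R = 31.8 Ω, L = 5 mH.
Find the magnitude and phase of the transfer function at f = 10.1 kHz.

Step 1 — Angular frequency: ω = 2π·1.01e+04 = 6.346e+04 rad/s.
Step 2 — Transfer function: H(jω) = jωL/(R + jωL).
Step 3 — Numerator jωL = j·317.3; denominator R + jωL = 31.8 + j317.3.
Step 4 — H = 0.9901 + j0.09922.
Step 5 — Magnitude: |H| = 0.995 (-0.0 dB); phase: φ = 5.7°.

|H| = 0.995 (-0.0 dB), φ = 5.7°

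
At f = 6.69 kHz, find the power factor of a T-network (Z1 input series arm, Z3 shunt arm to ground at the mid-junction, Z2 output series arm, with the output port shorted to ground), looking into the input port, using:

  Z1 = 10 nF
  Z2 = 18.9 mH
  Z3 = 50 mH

Step 1 — Angular frequency: ω = 2π·f = 2π·6690 = 4.203e+04 rad/s.
Step 2 — Component impedances:
  Z1: Z = 1/(jωC) = -j/(ω·C) = 0 - j2379 Ω
  Z2: Z = jωL = j·4.203e+04·0.0189 = 0 + j794.5 Ω
  Z3: Z = jωL = j·4.203e+04·0.05 = 0 + j2102 Ω
Step 3 — With the output port shorted to ground, the output series arm Z2 runs from the junction to ground; the shunt arm Z3 also runs from the junction to ground. They appear in parallel: Z3 || Z2 = 0 + j576.5 Ω.
Step 4 — Series with input arm Z1: Z_in = Z1 + (Z3 || Z2) = 0 - j1802 Ω = 1802∠-90.0° Ω.
Step 5 — Power factor: PF = cos(φ) = Re(Z)/|Z| = 0/1802 = 0.
Step 6 — Type: Im(Z) = -1802 ⇒ leading (phase φ = -90.0°).

PF = 0 (leading, φ = -90.0°)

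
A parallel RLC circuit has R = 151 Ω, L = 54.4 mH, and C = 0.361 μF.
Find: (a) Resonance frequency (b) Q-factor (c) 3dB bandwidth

Step 1 — Resonance: ω₀ = 1/√(LC) = 1/√(0.0544·3.61e-07) = 7136 rad/s.
Step 2 — f₀ = ω₀/(2π) = 1136 Hz.
Step 3 — Parallel Q: Q = R/(ω₀L) = 151/(7136·0.0544) = 0.389.
Step 4 — Bandwidth: Δω = ω₀/Q = 1.834e+04 rad/s; BW = Δω/(2π) = 2920 Hz.

(a) f₀ = 1136 Hz  (b) Q = 0.389  (c) BW = 2920 Hz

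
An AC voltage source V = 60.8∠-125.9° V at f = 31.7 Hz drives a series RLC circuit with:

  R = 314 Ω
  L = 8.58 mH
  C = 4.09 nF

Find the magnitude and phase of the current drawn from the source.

Step 1 — Angular frequency: ω = 2π·f = 2π·31.7 = 199.2 rad/s.
Step 2 — Component impedances:
  R: Z = R = 314 Ω
  L: Z = jωL = j·199.2·0.00858 = 0 + j1.709 Ω
  C: Z = 1/(jωC) = -j/(ω·C) = 0 - j1.228e+06 Ω
Step 3 — Series combination: Z_total = R + L + C = 314 - j1.228e+06 Ω = 1.228e+06∠-90.0° Ω.
Step 4 — Source phasor: V = 60.8∠-125.9° V = -35.65 - j49.25 V.
Step 5 — Ohm's law: I = V / Z_total = (-35.65 - j49.25) / (314 - j1.228e+06) = 4.011e-05 - j2.905e-05 A.
Step 6 — Convert to polar: |I| = 4.953e-05 A, ∠I = -35.9°.

I = 4.953e-05∠-35.9° A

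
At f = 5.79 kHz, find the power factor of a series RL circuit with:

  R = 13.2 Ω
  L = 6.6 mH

Step 1 — Angular frequency: ω = 2π·f = 2π·5790 = 3.638e+04 rad/s.
Step 2 — Component impedances:
  R: Z = R = 13.2 Ω
  L: Z = jωL = j·3.638e+04·0.0066 = 0 + j240.1 Ω
Step 3 — Series combination: Z_total = R + L = 13.2 + j240.1 Ω = 240.5∠86.9° Ω.
Step 4 — Power factor: PF = cos(φ) = Re(Z)/|Z| = 13.2/240.5 = 0.05489.
Step 5 — Type: Im(Z) = 240.1 ⇒ lagging (phase φ = 86.9°).

PF = 0.05489 (lagging, φ = 86.9°)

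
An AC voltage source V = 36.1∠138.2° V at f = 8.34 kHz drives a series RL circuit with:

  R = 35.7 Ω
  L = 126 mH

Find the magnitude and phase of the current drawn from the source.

Step 1 — Angular frequency: ω = 2π·f = 2π·8340 = 5.24e+04 rad/s.
Step 2 — Component impedances:
  R: Z = R = 35.7 Ω
  L: Z = jωL = j·5.24e+04·0.126 = 0 + j6603 Ω
Step 3 — Series combination: Z_total = R + L = 35.7 + j6603 Ω = 6603∠89.7° Ω.
Step 4 — Source phasor: V = 36.1∠138.2° V = -26.91 + j24.06 V.
Step 5 — Ohm's law: I = V / Z_total = (-26.91 + j24.06) / (35.7 + j6603) = 0.003622 + j0.004095 A.
Step 6 — Convert to polar: |I| = 0.005467 A, ∠I = 48.5°.

I = 0.005467∠48.5° A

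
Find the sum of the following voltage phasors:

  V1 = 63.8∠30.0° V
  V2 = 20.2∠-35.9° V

Step 1 — Convert each phasor to rectangular form:
  V1 = 63.8·(cos(30.0°) + j·sin(30.0°)) = 55.25 + j31.9 V
  V2 = 20.2·(cos(-35.9°) + j·sin(-35.9°)) = 16.36 - j11.84 V
Step 2 — Sum components: V_total = 71.62 + j20.06 V.
Step 3 — Convert to polar: |V_total| = 74.37 V, ∠V_total = 15.6°.

V_total = 74.37∠15.6° V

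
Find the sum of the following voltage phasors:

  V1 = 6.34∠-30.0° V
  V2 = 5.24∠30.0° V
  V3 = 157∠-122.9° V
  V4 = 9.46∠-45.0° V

Step 1 — Convert each phasor to rectangular form:
  V1 = 6.34·(cos(-30.0°) + j·sin(-30.0°)) = 5.491 - j3.17 V
  V2 = 5.24·(cos(30.0°) + j·sin(30.0°)) = 4.538 + j2.62 V
  V3 = 157·(cos(-122.9°) + j·sin(-122.9°)) = -85.28 - j131.8 V
  V4 = 9.46·(cos(-45.0°) + j·sin(-45.0°)) = 6.689 - j6.689 V
Step 2 — Sum components: V_total = -68.56 - j139.1 V.
Step 3 — Convert to polar: |V_total| = 155 V, ∠V_total = -116.2°.

V_total = 155∠-116.2° V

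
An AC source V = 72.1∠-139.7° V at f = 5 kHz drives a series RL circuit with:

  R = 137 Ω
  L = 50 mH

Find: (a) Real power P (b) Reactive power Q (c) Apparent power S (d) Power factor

Step 1 — Angular frequency: ω = 2π·f = 2π·5000 = 3.142e+04 rad/s.
Step 2 — Component impedances:
  R: Z = R = 137 Ω
  L: Z = jωL = j·3.142e+04·0.05 = 0 + j1571 Ω
Step 3 — Series combination: Z_total = R + L = 137 + j1571 Ω = 1577∠85.0° Ω.
Step 4 — Source phasor: V = 72.1∠-139.7° V = -54.99 - j46.63 V.
Step 5 — Current: I = V / Z = -0.03249 + j0.03217 A = 0.04573∠135.3° A.
Step 6 — Complex power: S = V·I* = 0.2865 + j3.284 VA.
Step 7 — Real power: P = Re(S) = 0.2865 W.
Step 8 — Reactive power: Q = Im(S) = 3.284 VAR.
Step 9 — Apparent power: |S| = 3.297 VA.
Step 10 — Power factor: PF = P/|S| = 0.08689 (lagging).

(a) P = 0.2865 W  (b) Q = 3.284 VAR  (c) S = 3.297 VA  (d) PF = 0.08689 (lagging)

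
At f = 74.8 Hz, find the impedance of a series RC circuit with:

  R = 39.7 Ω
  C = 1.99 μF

Step 1 — Angular frequency: ω = 2π·f = 2π·74.8 = 470 rad/s.
Step 2 — Component impedances:
  R: Z = R = 39.7 Ω
  C: Z = 1/(jωC) = -j/(ω·C) = 0 - j1069 Ω
Step 3 — Series combination: Z_total = R + C = 39.7 - j1069 Ω = 1070∠-87.9° Ω.

Z = 39.7 - j1069 Ω = 1070∠-87.9° Ω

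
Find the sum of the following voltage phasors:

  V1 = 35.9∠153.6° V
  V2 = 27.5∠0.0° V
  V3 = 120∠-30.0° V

Step 1 — Convert each phasor to rectangular form:
  V1 = 35.9·(cos(153.6°) + j·sin(153.6°)) = -32.16 + j15.96 V
  V2 = 27.5·(cos(0.0°) + j·sin(0.0°)) = 27.5 V
  V3 = 120·(cos(-30.0°) + j·sin(-30.0°)) = 103.9 - j60 V
Step 2 — Sum components: V_total = 99.27 - j44.04 V.
Step 3 — Convert to polar: |V_total| = 108.6 V, ∠V_total = -23.9°.

V_total = 108.6∠-23.9° V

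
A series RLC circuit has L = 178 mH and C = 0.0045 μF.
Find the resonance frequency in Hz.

Step 1 — Resonance condition Im(Z)=0 gives ω₀ = 1/√(LC).
Step 2 — ω₀ = 1/√(0.178·4.5e-09) = 3.533e+04 rad/s.
Step 3 — f₀ = ω₀/(2π) = 5623 Hz.

f₀ = 5623 Hz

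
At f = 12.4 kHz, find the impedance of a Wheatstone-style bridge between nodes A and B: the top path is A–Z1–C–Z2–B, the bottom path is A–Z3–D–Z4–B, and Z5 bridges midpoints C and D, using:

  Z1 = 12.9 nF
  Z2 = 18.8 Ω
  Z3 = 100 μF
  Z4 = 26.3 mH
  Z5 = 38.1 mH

Step 1 — Angular frequency: ω = 2π·f = 2π·1.24e+04 = 7.791e+04 rad/s.
Step 2 — Component impedances:
  Z1: Z = 1/(jωC) = -j/(ω·C) = 0 - j995 Ω
  Z2: Z = R = 18.8 Ω
  Z3: Z = 1/(jωC) = -j/(ω·C) = 0 - j0.1284 Ω
  Z4: Z = jωL = j·7.791e+04·0.0263 = 0 + j2049 Ω
  Z5: Z = jωL = j·7.791e+04·0.0381 = 0 + j2968 Ω
Step 3 — Bridge requires nodal analysis (the Z5 bridge couples midpoints C and D, so the two paths cannot be reduced to a simple series/parallel combination). Setting node B to ground and injecting 1 A at node A, the 3-node admittance system at A, C, D solves to V_A = Z_AB = 258.5 - j5545 Ω = 5551∠-87.3° Ω.

Z = 258.5 - j5545 Ω = 5551∠-87.3° Ω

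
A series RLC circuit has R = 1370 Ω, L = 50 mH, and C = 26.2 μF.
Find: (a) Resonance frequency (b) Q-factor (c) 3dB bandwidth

Step 1 — Resonance condition Im(Z)=0 gives ω₀ = 1/√(LC).
Step 2 — ω₀ = 1/√(0.05·2.62e-05) = 873.7 rad/s.
Step 3 — f₀ = ω₀/(2π) = 139.1 Hz.
Step 4 — Series Q: Q = ω₀L/R = 873.7·0.05/1370 = 0.03189.
Step 5 — 3dB bandwidth: Δω = ω₀/Q = 2.74e+04 rad/s; BW = Δω/(2π) = 4361 Hz.

(a) f₀ = 139.1 Hz  (b) Q = 0.03189  (c) BW = 4361 Hz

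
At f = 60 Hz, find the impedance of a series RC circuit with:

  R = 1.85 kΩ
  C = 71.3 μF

Step 1 — Angular frequency: ω = 2π·f = 2π·60 = 377 rad/s.
Step 2 — Component impedances:
  R: Z = R = 1850 Ω
  C: Z = 1/(jωC) = -j/(ω·C) = 0 - j37.2 Ω
Step 3 — Series combination: Z_total = R + C = 1850 - j37.2 Ω = 1850∠-1.2° Ω.

Z = 1850 - j37.2 Ω = 1850∠-1.2° Ω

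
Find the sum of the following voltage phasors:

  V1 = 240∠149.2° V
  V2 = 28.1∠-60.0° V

Step 1 — Convert each phasor to rectangular form:
  V1 = 240·(cos(149.2°) + j·sin(149.2°)) = -206.2 + j122.9 V
  V2 = 28.1·(cos(-60.0°) + j·sin(-60.0°)) = 14.05 - j24.34 V
Step 2 — Sum components: V_total = -192.1 + j98.55 V.
Step 3 — Convert to polar: |V_total| = 215.9 V, ∠V_total = 152.8°.

V_total = 215.9∠152.8° V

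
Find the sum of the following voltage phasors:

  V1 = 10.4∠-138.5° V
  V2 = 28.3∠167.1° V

Step 1 — Convert each phasor to rectangular form:
  V1 = 10.4·(cos(-138.5°) + j·sin(-138.5°)) = -7.789 - j6.891 V
  V2 = 28.3·(cos(167.1°) + j·sin(167.1°)) = -27.59 + j6.318 V
Step 2 — Sum components: V_total = -35.37 - j0.5733 V.
Step 3 — Convert to polar: |V_total| = 35.38 V, ∠V_total = -179.1°.

V_total = 35.38∠-179.1° V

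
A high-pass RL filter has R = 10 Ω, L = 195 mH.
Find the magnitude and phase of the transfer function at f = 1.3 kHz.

Step 1 — Angular frequency: ω = 2π·1300 = 8168 rad/s.
Step 2 — Transfer function: H(jω) = jωL/(R + jωL).
Step 3 — Numerator jωL = j·1593; denominator R + jωL = 10 + j1593.
Step 4 — H = 1 + j0.006278.
Step 5 — Magnitude: |H| = 1 (-0.0 dB); phase: φ = 0.4°.

|H| = 1 (-0.0 dB), φ = 0.4°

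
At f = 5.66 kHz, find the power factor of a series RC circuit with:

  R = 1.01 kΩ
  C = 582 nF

Step 1 — Angular frequency: ω = 2π·f = 2π·5660 = 3.556e+04 rad/s.
Step 2 — Component impedances:
  R: Z = R = 1010 Ω
  C: Z = 1/(jωC) = -j/(ω·C) = 0 - j48.31 Ω
Step 3 — Series combination: Z_total = R + C = 1010 - j48.31 Ω = 1011∠-2.7° Ω.
Step 4 — Power factor: PF = cos(φ) = Re(Z)/|Z| = 1010/1011.15 = 0.9989.
Step 5 — Type: Im(Z) = -48.31 ⇒ leading (phase φ = -2.7°).

PF = 0.9989 (leading, φ = -2.7°)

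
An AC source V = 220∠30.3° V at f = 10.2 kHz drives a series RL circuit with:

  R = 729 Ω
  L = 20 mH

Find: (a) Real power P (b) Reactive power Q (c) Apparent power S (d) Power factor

Step 1 — Angular frequency: ω = 2π·f = 2π·1.02e+04 = 6.409e+04 rad/s.
Step 2 — Component impedances:
  R: Z = R = 729 Ω
  L: Z = jωL = j·6.409e+04·0.02 = 0 + j1282 Ω
Step 3 — Series combination: Z_total = R + L = 729 + j1282 Ω = 1475∠60.4° Ω.
Step 4 — Source phasor: V = 220∠30.3° V = 189.9 + j111 V.
Step 5 — Current: I = V / Z = 0.1291 - j0.07476 A = 0.1492∠-30.1° A.
Step 6 — Complex power: S = V·I* = 16.23 + j28.53 VA.
Step 7 — Real power: P = Re(S) = 16.23 W.
Step 8 — Reactive power: Q = Im(S) = 28.53 VAR.
Step 9 — Apparent power: |S| = 32.82 VA.
Step 10 — Power factor: PF = P/|S| = 0.4944 (lagging).

(a) P = 16.23 W  (b) Q = 28.53 VAR  (c) S = 32.82 VA  (d) PF = 0.4944 (lagging)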